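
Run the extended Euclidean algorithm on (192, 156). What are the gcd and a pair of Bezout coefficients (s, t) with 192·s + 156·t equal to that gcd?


Euclidean algorithm on (192, 156) — divide until remainder is 0:
  192 = 1 · 156 + 36
  156 = 4 · 36 + 12
  36 = 3 · 12 + 0
gcd(192, 156) = 12.
Track Bezout coefficients alongside the remainders: start with r₀ = 192 = a·1 + b·0 (s = 1, t = 0) and r₁ = 156 = a·0 + b·1 (s = 0, t = 1); each new remainder r_{k+1} = r_{k-1} − q_k·r_k inherits s_{k+1} = s_{k-1} − q_k·s_k, t_{k+1} = t_{k-1} − q_k·t_k, so r_k = a·s_k + b·t_k at every step:
  q = 1: r = 36, s = 1 − 1·0 = 1, t = 0 − 1·1 = -1  (check: 192·1 + 156·(-1) = 36)
  q = 4: r = 12, s = 0 − 4·1 = -4, t = 1 − 4·(-1) = 5  (check: 192·(-4) + 156·5 = 12)
The row with r = 12 (the gcd) gives the Bezout coefficients s = -4, t = 5.
Result: 192 · (-4) + 156 · (5) = 12.

gcd(192, 156) = 12; s = -4, t = 5 (check: 192·(-4) + 156·5 = 12).


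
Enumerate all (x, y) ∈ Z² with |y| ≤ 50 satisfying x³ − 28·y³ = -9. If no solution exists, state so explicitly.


The equation is x³ - 28y³ = -9. For fixed y, x³ = 28·y³ − 9, so a solution requires the RHS to be a perfect cube.
Strategy: iterate y from -50 to 50, compute RHS = 28·y³ − 9, and check whether it is a (positive or negative) perfect cube.
Check small values of y:
  y = 0: RHS = -9 is not a perfect cube.
  y = 1: RHS = 19 is not a perfect cube.
  y = -1: RHS = -37 is not a perfect cube.
  y = 2: RHS = 215 is not a perfect cube.
  y = -2: RHS = -233 is not a perfect cube.
  y = 3: RHS = 747 is not a perfect cube.
  y = -3: RHS = -765 is not a perfect cube.
Continuing the search up to |y| = 50 finds no solutions either.
No (x, y) in the scanned range satisfies the equation.

No integer solutions with |y| ≤ 50.


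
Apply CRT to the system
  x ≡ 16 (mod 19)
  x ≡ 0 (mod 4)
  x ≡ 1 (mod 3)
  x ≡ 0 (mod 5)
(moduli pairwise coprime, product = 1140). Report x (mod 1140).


Product of moduli M = 19 · 4 · 3 · 5 = 1140.
Merge one congruence at a time:
  Start: x ≡ 16 (mod 19).
  Combine with x ≡ 0 (mod 4); new modulus lcm = 76.
    Write x = 16 + 19·t and substitute into x ≡ 0 (mod 4): 19·t ≡ 0 − 16 = -16 (mod 4).
    Reduce coefficients mod 4: 3·t ≡ 0 (mod 4).
    The inverse of 3 mod 4 is 3 (since 3·3 = 9 = 2·4 + 1), so t ≡ 3·0 = 0 ≡ 0 (mod 4).
    Then x = 16 + 19·0 = 16, valid modulo lcm(19, 4) = 76: x ≡ 16 (mod 76).
  Combine with x ≡ 1 (mod 3); new modulus lcm = 228.
    Write x = 16 + 76·t and substitute into x ≡ 1 (mod 3): 76·t ≡ 1 − 16 = -15 (mod 3).
    Reduce coefficients mod 3: 1·t ≡ 0 (mod 3).
    So t ≡ 0 (mod 3).
    Then x = 16 + 76·0 = 16, valid modulo lcm(76, 3) = 228: x ≡ 16 (mod 228).
  Combine with x ≡ 0 (mod 5); new modulus lcm = 1140.
    Write x = 16 + 228·t and substitute into x ≡ 0 (mod 5): 228·t ≡ 0 − 16 = -16 (mod 5).
    Reduce coefficients mod 5: 3·t ≡ 4 (mod 5).
    The inverse of 3 mod 5 is 2 (since 3·2 = 6 = 1·5 + 1), so t ≡ 2·4 = 8 ≡ 3 (mod 5).
    Then x = 16 + 228·3 = 700, valid modulo lcm(228, 5) = 1140: x ≡ 700 (mod 1140).
Verify against each original: 700 mod 19 = 16, 700 mod 4 = 0, 700 mod 3 = 1, 700 mod 5 = 0.

x ≡ 700 (mod 1140).


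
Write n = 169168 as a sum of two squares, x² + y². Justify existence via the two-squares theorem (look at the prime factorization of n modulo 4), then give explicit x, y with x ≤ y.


Step 1: Factor n = 169168 = 2^4 · 97 · 109.
Step 2: Check the mod-4 condition on each prime factor: 2 = 2 (special); 97 ≡ 1 (mod 4), exponent 1; 109 ≡ 1 (mod 4), exponent 1.
All primes ≡ 3 (mod 4) appear to even exponent (or don't appear), so by the two-squares theorem n IS expressible as a sum of two squares.
Step 3: Build a representation. Group n = k² · m with k = 4 and m = 97 · 109 = 10573 (a product of primes ≡ 1 (mod 4)); a representation of m scales to one of n via (k·x)² + (k·y)² = k²(x² + y²). Each prime p ≡ 1 (mod 4) is itself a sum of two squares; find a² by testing p − a² for a perfect square:
  97: 97 − 1² = 96, 97 − 2² = 93, 97 − 3² = 88, 97 − 4² = 81 = 9² ⇒ 97 = 4² + 9².
  109: 109 − 1² = 108, 109 − 2² = 105, 109 − 3² = 100 = 10² ⇒ 109 = 3² + 10².
  Combine using the Brahmagupta–Fibonacci identity (a² + b²)(c² + d²) = (ac − bd)² + (ad + bc)² = (ac + bd)² + (ad − bc)²:
  97 · 109 = 10573: from (4² + 9²)(3² + 10²), take (4·3 − 9·10, 4·10 + 9·3) = (12 − 90, 40 + 27) = (-78, 67); dropping signs (only squares matter) gives (78, 67); check 78² + 67² = 6084 + 4489 = 10573 ✓.
  Scale by k = 4: (4·78, 4·67) = (312, 268).
Step 4: Order so x ≤ y and verify: 268² + 312² = 71824 + 97344 = 169168 = n. ✓

n = 169168 = 268² + 312² (one valid representation with x ≤ y).


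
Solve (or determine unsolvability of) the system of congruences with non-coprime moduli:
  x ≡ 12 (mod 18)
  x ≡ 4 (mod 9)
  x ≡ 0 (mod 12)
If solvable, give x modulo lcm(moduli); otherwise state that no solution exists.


Moduli 18, 9, 12 are not pairwise coprime, so CRT works modulo lcm(m_i) when all pairwise compatibility conditions hold.
Pairwise compatibility: gcd(m_i, m_j) must divide a_i - a_j for every pair.
Merge one congruence at a time:
  Start: x ≡ 12 (mod 18).
  Combine with x ≡ 4 (mod 9): gcd(18, 9) = 9, and 4 - 12 = -8 is NOT divisible by 9.
    ⇒ system is inconsistent (no integer solution).

No solution (the system is inconsistent).


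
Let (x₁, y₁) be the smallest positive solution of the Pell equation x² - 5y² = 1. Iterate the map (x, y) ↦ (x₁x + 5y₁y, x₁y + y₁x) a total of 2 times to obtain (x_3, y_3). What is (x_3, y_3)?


Step 1: Find the fundamental solution (x₁, y₁) of x² - 5y² = 1.
  Expand √5 as a continued fraction. a₀ = ⌊√5⌋ = 2; iterate m_{k+1} = d_k·a_k − m_k, d_{k+1} = (5 − m_{k+1}²)/d_k, a_{k+1} = ⌊(a₀ + m_{k+1})/d_{k+1}⌋ (starting m₀ = 0, d₀ = 1), with convergents p_k = a_k·p_{k-1} + p_{k-2}, q_k = a_k·q_{k-1} + q_{k-2} (p₋₁ = 1, q₋₁ = 0):
  k = 0: a₀ = 2; p₀/q₀ = 2/1; p₀² − 5·q₀² = 4 − 5 = -1.
  k = 1: m = 2, d = 1, a = ⌊(2 + 2)/1⌋ = 4; p/q = (4·2 + 1)/(4·1 + 0) = 9/4; p² − 5·q² = 81 − 80 = 1.
  The first convergent with p² − 5·q² = 1 gives the fundamental solution (x₁, y₁) = (9, 4).
Step 2: Apply the recurrence (x_{n+1}, y_{n+1}) = (x₁x_n + 5y₁y_n, x₁y_n + y₁x_n) repeatedly.
  From (x_1, y_1) = (9, 4): x_2 = 9·9 + 5·4·4 = 161; y_2 = 9·4 + 4·9 = 72.
  From (x_2, y_2) = (161, 72): x_3 = 9·161 + 5·4·72 = 2889; y_3 = 9·72 + 4·161 = 1292.
Step 3: Verify x_3² - 5·y_3² = 8346321 - 8346320 = 1 (should be 1). ✓

(x_1, y_1) = (9, 4); (x_3, y_3) = (2889, 1292).


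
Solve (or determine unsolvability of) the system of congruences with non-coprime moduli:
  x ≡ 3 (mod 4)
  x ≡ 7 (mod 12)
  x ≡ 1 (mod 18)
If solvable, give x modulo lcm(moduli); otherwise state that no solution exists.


Moduli 4, 12, 18 are not pairwise coprime, so CRT works modulo lcm(m_i) when all pairwise compatibility conditions hold.
Pairwise compatibility: gcd(m_i, m_j) must divide a_i - a_j for every pair.
Merge one congruence at a time:
  Start: x ≡ 3 (mod 4).
  Combine with x ≡ 7 (mod 12): gcd(4, 12) = 4; 7 - 3 = 4, which IS divisible by 4, so compatible.
    Write x = 3 + 4·t and substitute into x ≡ 7 (mod 12): 4·t ≡ 7 − 3 = 4 (mod 12).
    Divide the congruence (and modulus) by g = 4: 1·t ≡ 1 (mod 3).
    So t ≡ 1 (mod 3).
    Then x = 3 + 4·1 = 7, valid modulo lcm(4, 12) = 12: x ≡ 7 (mod 12).
  Combine with x ≡ 1 (mod 18): gcd(12, 18) = 6; 1 - 7 = -6, which IS divisible by 6, so compatible.
    Write x = 7 + 12·t and substitute into x ≡ 1 (mod 18): 12·t ≡ 1 − 7 = -6 (mod 18).
    Divide the congruence (and modulus) by g = 6: 2·t ≡ -1 (mod 3).
    Reduce coefficients mod 3: 2·t ≡ 2 (mod 3).
    The inverse of 2 mod 3 is 2 (since 2·2 = 4 = 1·3 + 1), so t ≡ 2·2 = 4 ≡ 1 (mod 3).
    Then x = 7 + 12·1 = 19, valid modulo lcm(12, 18) = 36: x ≡ 19 (mod 36).
Verify: 19 mod 4 = 3, 19 mod 12 = 7, 19 mod 18 = 1.

x ≡ 19 (mod 36).


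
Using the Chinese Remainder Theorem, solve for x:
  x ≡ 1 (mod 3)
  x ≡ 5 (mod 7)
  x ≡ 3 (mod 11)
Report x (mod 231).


Moduli 3, 7, 11 are pairwise coprime; by CRT there is a unique solution modulo M = 3 · 7 · 11 = 231.
Solve pairwise, accumulating the modulus:
  Start with x ≡ 1 (mod 3).
  Combine with x ≡ 5 (mod 7): since gcd(3, 7) = 1, we get a unique residue mod 21.
    Write x = 1 + 3·t and substitute into x ≡ 5 (mod 7): 3·t ≡ 5 − 1 = 4 (mod 7).
    The inverse of 3 mod 7 is 5 (since 3·5 = 15 = 2·7 + 1), so t ≡ 5·4 = 20 ≡ 6 (mod 7).
    Then x = 1 + 3·6 = 19, valid modulo lcm(3, 7) = 21: x ≡ 19 (mod 21).
  Combine with x ≡ 3 (mod 11): since gcd(21, 11) = 1, we get a unique residue mod 231.
    Write x = 19 + 21·t and substitute into x ≡ 3 (mod 11): 21·t ≡ 3 − 19 = -16 (mod 11).
    Reduce coefficients mod 11: 10·t ≡ 6 (mod 11).
    The inverse of 10 mod 11 is 10 (since 10·10 = 100 = 9·11 + 1), so t ≡ 10·6 = 60 ≡ 5 (mod 11).
    Then x = 19 + 21·5 = 124, valid modulo lcm(21, 11) = 231: x ≡ 124 (mod 231).
Verify: 124 mod 3 = 1 ✓, 124 mod 7 = 5 ✓, 124 mod 11 = 3 ✓.

x ≡ 124 (mod 231).


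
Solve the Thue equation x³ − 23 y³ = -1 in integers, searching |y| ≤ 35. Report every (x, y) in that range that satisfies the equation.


The equation is x³ - 23y³ = -1. For fixed y, x³ = 23·y³ − 1, so a solution requires the RHS to be a perfect cube.
Strategy: iterate y from -35 to 35, compute RHS = 23·y³ − 1, and check whether it is a (positive or negative) perfect cube.
Check small values of y:
  y = 0: RHS = -1 = (-1)³ ⇒ x = -1 works.
  y = 1: RHS = 22 is not a perfect cube.
  y = -1: RHS = -24 is not a perfect cube.
  y = 2: RHS = 183 is not a perfect cube.
  y = -2: RHS = -185 is not a perfect cube.
  y = 3: RHS = 620 is not a perfect cube.
  y = -3: RHS = -622 is not a perfect cube.
Continuing the search up to |y| = 35 finds no further solutions beyond those listed.
Collected solutions: (-1, 0).

Solutions (with |y| ≤ 35): (-1, 0).


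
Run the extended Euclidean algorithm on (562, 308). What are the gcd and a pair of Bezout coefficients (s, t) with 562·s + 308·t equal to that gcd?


Euclidean algorithm on (562, 308) — divide until remainder is 0:
  562 = 1 · 308 + 254
  308 = 1 · 254 + 54
  254 = 4 · 54 + 38
  54 = 1 · 38 + 16
  38 = 2 · 16 + 6
  16 = 2 · 6 + 4
  6 = 1 · 4 + 2
  4 = 2 · 2 + 0
gcd(562, 308) = 2.
Track Bezout coefficients alongside the remainders: start with r₀ = 562 = a·1 + b·0 (s = 1, t = 0) and r₁ = 308 = a·0 + b·1 (s = 0, t = 1); each new remainder r_{k+1} = r_{k-1} − q_k·r_k inherits s_{k+1} = s_{k-1} − q_k·s_k, t_{k+1} = t_{k-1} − q_k·t_k, so r_k = a·s_k + b·t_k at every step:
  q = 1: r = 254, s = 1 − 1·0 = 1, t = 0 − 1·1 = -1  (check: 562·1 + 308·(-1) = 254)
  q = 1: r = 54, s = 0 − 1·1 = -1, t = 1 − 1·(-1) = 2  (check: 562·(-1) + 308·2 = 54)
  q = 4: r = 38, s = 1 − 4·(-1) = 5, t = -1 − 4·2 = -9  (check: 562·5 + 308·(-9) = 38)
  q = 1: r = 16, s = -1 − 1·5 = -6, t = 2 − 1·(-9) = 11  (check: 562·(-6) + 308·11 = 16)
  q = 2: r = 6, s = 5 − 2·(-6) = 17, t = -9 − 2·11 = -31  (check: 562·17 + 308·(-31) = 6)
  q = 2: r = 4, s = -6 − 2·17 = -40, t = 11 − 2·(-31) = 73  (check: 562·(-40) + 308·73 = 4)
  q = 1: r = 2, s = 17 − 1·(-40) = 57, t = -31 − 1·73 = -104  (check: 562·57 + 308·(-104) = 2)
The row with r = 2 (the gcd) gives the Bezout coefficients s = 57, t = -104.
Result: 562 · (57) + 308 · (-104) = 2.

gcd(562, 308) = 2; s = 57, t = -104 (check: 562·57 + 308·(-104) = 2).


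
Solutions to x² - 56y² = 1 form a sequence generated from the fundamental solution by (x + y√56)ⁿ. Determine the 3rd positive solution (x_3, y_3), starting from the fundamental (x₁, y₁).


Step 1: Find the fundamental solution (x₁, y₁) of x² - 56y² = 1.
  Expand √56 as a continued fraction. a₀ = ⌊√56⌋ = 7; iterate m_{k+1} = d_k·a_k − m_k, d_{k+1} = (56 − m_{k+1}²)/d_k, a_{k+1} = ⌊(a₀ + m_{k+1})/d_{k+1}⌋ (starting m₀ = 0, d₀ = 1), with convergents p_k = a_k·p_{k-1} + p_{k-2}, q_k = a_k·q_{k-1} + q_{k-2} (p₋₁ = 1, q₋₁ = 0):
  k = 0: a₀ = 7; p₀/q₀ = 7/1; p₀² − 56·q₀² = 49 − 56 = -7.
  k = 1: m = 7, d = 7, a = ⌊(7 + 7)/7⌋ = 2; p/q = (2·7 + 1)/(2·1 + 0) = 15/2; p² − 56·q² = 225 − 224 = 1.
  The first convergent with p² − 56·q² = 1 gives the fundamental solution (x₁, y₁) = (15, 2).
Step 2: Apply the recurrence (x_{n+1}, y_{n+1}) = (x₁x_n + 56y₁y_n, x₁y_n + y₁x_n) repeatedly.
  From (x_1, y_1) = (15, 2): x_2 = 15·15 + 56·2·2 = 449; y_2 = 15·2 + 2·15 = 60.
  From (x_2, y_2) = (449, 60): x_3 = 15·449 + 56·2·60 = 13455; y_3 = 15·60 + 2·449 = 1798.
Step 3: Verify x_3² - 56·y_3² = 181037025 - 181037024 = 1 (should be 1). ✓

(x_1, y_1) = (15, 2); (x_3, y_3) = (13455, 1798).


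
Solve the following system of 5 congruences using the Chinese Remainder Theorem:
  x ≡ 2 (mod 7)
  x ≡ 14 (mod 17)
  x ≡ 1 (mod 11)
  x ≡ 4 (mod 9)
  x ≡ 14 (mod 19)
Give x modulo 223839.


Product of moduli M = 7 · 17 · 11 · 9 · 19 = 223839.
Merge one congruence at a time:
  Start: x ≡ 2 (mod 7).
  Combine with x ≡ 14 (mod 17); new modulus lcm = 119.
    Write x = 2 + 7·t and substitute into x ≡ 14 (mod 17): 7·t ≡ 14 − 2 = 12 (mod 17).
    The inverse of 7 mod 17 is 5 (since 7·5 = 35 = 2·17 + 1), so t ≡ 5·12 = 60 ≡ 9 (mod 17).
    Then x = 2 + 7·9 = 65, valid modulo lcm(7, 17) = 119: x ≡ 65 (mod 119).
  Combine with x ≡ 1 (mod 11); new modulus lcm = 1309.
    Write x = 65 + 119·t and substitute into x ≡ 1 (mod 11): 119·t ≡ 1 − 65 = -64 (mod 11).
    Reduce coefficients mod 11: 9·t ≡ 2 (mod 11).
    The inverse of 9 mod 11 is 5 (since 9·5 = 45 = 4·11 + 1), so t ≡ 5·2 = 10 ≡ 10 (mod 11).
    Then x = 65 + 119·10 = 1255, valid modulo lcm(119, 11) = 1309: x ≡ 1255 (mod 1309).
  Combine with x ≡ 4 (mod 9); new modulus lcm = 11781.
    Write x = 1255 + 1309·t and substitute into x ≡ 4 (mod 9): 1309·t ≡ 4 − 1255 = -1251 (mod 9).
    Reduce coefficients mod 9: 4·t ≡ 0 (mod 9).
    The inverse of 4 mod 9 is 7 (since 4·7 = 28 = 3·9 + 1), so t ≡ 7·0 = 0 ≡ 0 (mod 9).
    Then x = 1255 + 1309·0 = 1255, valid modulo lcm(1309, 9) = 11781: x ≡ 1255 (mod 11781).
  Combine with x ≡ 14 (mod 19); new modulus lcm = 223839.
    Write x = 1255 + 11781·t and substitute into x ≡ 14 (mod 19): 11781·t ≡ 14 − 1255 = -1241 (mod 19).
    Reduce coefficients mod 19: 1·t ≡ 13 (mod 19).
    So t ≡ 13 (mod 19).
    Then x = 1255 + 11781·13 = 154408, valid modulo lcm(11781, 19) = 223839: x ≡ 154408 (mod 223839).
Verify against each original: 154408 mod 7 = 2, 154408 mod 17 = 14, 154408 mod 11 = 1, 154408 mod 9 = 4, 154408 mod 19 = 14.

x ≡ 154408 (mod 223839).


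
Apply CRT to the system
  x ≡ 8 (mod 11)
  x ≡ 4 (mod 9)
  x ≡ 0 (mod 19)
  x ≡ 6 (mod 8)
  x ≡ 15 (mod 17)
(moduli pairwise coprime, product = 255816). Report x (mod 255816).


Product of moduli M = 11 · 9 · 19 · 8 · 17 = 255816.
Merge one congruence at a time:
  Start: x ≡ 8 (mod 11).
  Combine with x ≡ 4 (mod 9); new modulus lcm = 99.
    Write x = 8 + 11·t and substitute into x ≡ 4 (mod 9): 11·t ≡ 4 − 8 = -4 (mod 9).
    Reduce coefficients mod 9: 2·t ≡ 5 (mod 9).
    The inverse of 2 mod 9 is 5 (since 2·5 = 10 = 1·9 + 1), so t ≡ 5·5 = 25 ≡ 7 (mod 9).
    Then x = 8 + 11·7 = 85, valid modulo lcm(11, 9) = 99: x ≡ 85 (mod 99).
  Combine with x ≡ 0 (mod 19); new modulus lcm = 1881.
    Write x = 85 + 99·t and substitute into x ≡ 0 (mod 19): 99·t ≡ 0 − 85 = -85 (mod 19).
    Reduce coefficients mod 19: 4·t ≡ 10 (mod 19).
    The inverse of 4 mod 19 is 5 (since 4·5 = 20 = 1·19 + 1), so t ≡ 5·10 = 50 ≡ 12 (mod 19).
    Then x = 85 + 99·12 = 1273, valid modulo lcm(99, 19) = 1881: x ≡ 1273 (mod 1881).
  Combine with x ≡ 6 (mod 8); new modulus lcm = 15048.
    Write x = 1273 + 1881·t and substitute into x ≡ 6 (mod 8): 1881·t ≡ 6 − 1273 = -1267 (mod 8).
    Reduce coefficients mod 8: 1·t ≡ 5 (mod 8).
    So t ≡ 5 (mod 8).
    Then x = 1273 + 1881·5 = 10678, valid modulo lcm(1881, 8) = 15048: x ≡ 10678 (mod 15048).
  Combine with x ≡ 15 (mod 17); new modulus lcm = 255816.
    Write x = 10678 + 15048·t and substitute into x ≡ 15 (mod 17): 15048·t ≡ 15 − 10678 = -10663 (mod 17).
    Reduce coefficients mod 17: 3·t ≡ 13 (mod 17).
    The inverse of 3 mod 17 is 6 (since 3·6 = 18 = 1·17 + 1), so t ≡ 6·13 = 78 ≡ 10 (mod 17).
    Then x = 10678 + 15048·10 = 161158, valid modulo lcm(15048, 17) = 255816: x ≡ 161158 (mod 255816).
Verify against each original: 161158 mod 11 = 8, 161158 mod 9 = 4, 161158 mod 19 = 0, 161158 mod 8 = 6, 161158 mod 17 = 15.

x ≡ 161158 (mod 255816).


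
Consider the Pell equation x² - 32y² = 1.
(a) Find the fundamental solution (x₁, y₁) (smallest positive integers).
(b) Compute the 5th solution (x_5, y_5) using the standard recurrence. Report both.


Step 1: Find the fundamental solution (x₁, y₁) of x² - 32y² = 1.
  Expand √32 as a continued fraction. a₀ = ⌊√32⌋ = 5; iterate m_{k+1} = d_k·a_k − m_k, d_{k+1} = (32 − m_{k+1}²)/d_k, a_{k+1} = ⌊(a₀ + m_{k+1})/d_{k+1}⌋ (starting m₀ = 0, d₀ = 1), with convergents p_k = a_k·p_{k-1} + p_{k-2}, q_k = a_k·q_{k-1} + q_{k-2} (p₋₁ = 1, q₋₁ = 0):
  k = 0: a₀ = 5; p₀/q₀ = 5/1; p₀² − 32·q₀² = 25 − 32 = -7.
  k = 1: m = 5, d = 7, a = ⌊(5 + 5)/7⌋ = 1; p/q = (1·5 + 1)/(1·1 + 0) = 6/1; p² − 32·q² = 36 − 32 = 4.
  k = 2: m = 2, d = 4, a = ⌊(5 + 2)/4⌋ = 1; p/q = (1·6 + 5)/(1·1 + 1) = 11/2; p² − 32·q² = 121 − 128 = -7.
  k = 3: m = 2, d = 7, a = ⌊(5 + 2)/7⌋ = 1; p/q = (1·11 + 6)/(1·2 + 1) = 17/3; p² − 32·q² = 289 − 288 = 1.
  The first convergent with p² − 32·q² = 1 gives the fundamental solution (x₁, y₁) = (17, 3).
Step 2: Apply the recurrence (x_{n+1}, y_{n+1}) = (x₁x_n + 32y₁y_n, x₁y_n + y₁x_n) repeatedly.
  From (x_1, y_1) = (17, 3): x_2 = 17·17 + 32·3·3 = 577; y_2 = 17·3 + 3·17 = 102.
  From (x_2, y_2) = (577, 102): x_3 = 17·577 + 32·3·102 = 19601; y_3 = 17·102 + 3·577 = 3465.
  From (x_3, y_3) = (19601, 3465): x_4 = 17·19601 + 32·3·3465 = 665857; y_4 = 17·3465 + 3·19601 = 117708.
  From (x_4, y_4) = (665857, 117708): x_5 = 17·665857 + 32·3·117708 = 22619537; y_5 = 17·117708 + 3·665857 = 3998607.
Step 3: Verify x_5² - 32·y_5² = 511643454094369 - 511643454094368 = 1 (should be 1). ✓

(x_1, y_1) = (17, 3); (x_5, y_5) = (22619537, 3998607).


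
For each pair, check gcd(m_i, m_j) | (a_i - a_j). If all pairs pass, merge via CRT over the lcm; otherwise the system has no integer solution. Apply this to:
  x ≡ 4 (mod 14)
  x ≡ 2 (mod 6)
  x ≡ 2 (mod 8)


Moduli 14, 6, 8 are not pairwise coprime, so CRT works modulo lcm(m_i) when all pairwise compatibility conditions hold.
Pairwise compatibility: gcd(m_i, m_j) must divide a_i - a_j for every pair.
Merge one congruence at a time:
  Start: x ≡ 4 (mod 14).
  Combine with x ≡ 2 (mod 6): gcd(14, 6) = 2; 2 - 4 = -2, which IS divisible by 2, so compatible.
    Write x = 4 + 14·t and substitute into x ≡ 2 (mod 6): 14·t ≡ 2 − 4 = -2 (mod 6).
    Divide the congruence (and modulus) by g = 2: 7·t ≡ -1 (mod 3).
    Reduce coefficients mod 3: 1·t ≡ 2 (mod 3).
    So t ≡ 2 (mod 3).
    Then x = 4 + 14·2 = 32, valid modulo lcm(14, 6) = 42: x ≡ 32 (mod 42).
  Combine with x ≡ 2 (mod 8): gcd(42, 8) = 2; 2 - 32 = -30, which IS divisible by 2, so compatible.
    Write x = 32 + 42·t and substitute into x ≡ 2 (mod 8): 42·t ≡ 2 − 32 = -30 (mod 8).
    Divide the congruence (and modulus) by g = 2: 21·t ≡ -15 (mod 4).
    Reduce coefficients mod 4: 1·t ≡ 1 (mod 4).
    So t ≡ 1 (mod 4).
    Then x = 32 + 42·1 = 74, valid modulo lcm(42, 8) = 168: x ≡ 74 (mod 168).
Verify: 74 mod 14 = 4, 74 mod 6 = 2, 74 mod 8 = 2.

x ≡ 74 (mod 168).


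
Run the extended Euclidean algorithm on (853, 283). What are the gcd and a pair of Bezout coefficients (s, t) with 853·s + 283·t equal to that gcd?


Euclidean algorithm on (853, 283) — divide until remainder is 0:
  853 = 3 · 283 + 4
  283 = 70 · 4 + 3
  4 = 1 · 3 + 1
  3 = 3 · 1 + 0
gcd(853, 283) = 1.
Track Bezout coefficients alongside the remainders: start with r₀ = 853 = a·1 + b·0 (s = 1, t = 0) and r₁ = 283 = a·0 + b·1 (s = 0, t = 1); each new remainder r_{k+1} = r_{k-1} − q_k·r_k inherits s_{k+1} = s_{k-1} − q_k·s_k, t_{k+1} = t_{k-1} − q_k·t_k, so r_k = a·s_k + b·t_k at every step:
  q = 3: r = 4, s = 1 − 3·0 = 1, t = 0 − 3·1 = -3  (check: 853·1 + 283·(-3) = 4)
  q = 70: r = 3, s = 0 − 70·1 = -70, t = 1 − 70·(-3) = 211  (check: 853·(-70) + 283·211 = 3)
  q = 1: r = 1, s = 1 − 1·(-70) = 71, t = -3 − 1·211 = -214  (check: 853·71 + 283·(-214) = 1)
The row with r = 1 (the gcd) gives the Bezout coefficients s = 71, t = -214.
Result: 853 · (71) + 283 · (-214) = 1.

gcd(853, 283) = 1; s = 71, t = -214 (check: 853·71 + 283·(-214) = 1).


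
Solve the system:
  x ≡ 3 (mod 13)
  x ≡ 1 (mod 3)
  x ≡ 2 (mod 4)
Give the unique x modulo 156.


Moduli 13, 3, 4 are pairwise coprime; by CRT there is a unique solution modulo M = 13 · 3 · 4 = 156.
Solve pairwise, accumulating the modulus:
  Start with x ≡ 3 (mod 13).
  Combine with x ≡ 1 (mod 3): since gcd(13, 3) = 1, we get a unique residue mod 39.
    Write x = 3 + 13·t and substitute into x ≡ 1 (mod 3): 13·t ≡ 1 − 3 = -2 (mod 3).
    Reduce coefficients mod 3: 1·t ≡ 1 (mod 3).
    So t ≡ 1 (mod 3).
    Then x = 3 + 13·1 = 16, valid modulo lcm(13, 3) = 39: x ≡ 16 (mod 39).
  Combine with x ≡ 2 (mod 4): since gcd(39, 4) = 1, we get a unique residue mod 156.
    Write x = 16 + 39·t and substitute into x ≡ 2 (mod 4): 39·t ≡ 2 − 16 = -14 (mod 4).
    Reduce coefficients mod 4: 3·t ≡ 2 (mod 4).
    The inverse of 3 mod 4 is 3 (since 3·3 = 9 = 2·4 + 1), so t ≡ 3·2 = 6 ≡ 2 (mod 4).
    Then x = 16 + 39·2 = 94, valid modulo lcm(39, 4) = 156: x ≡ 94 (mod 156).
Verify: 94 mod 13 = 3 ✓, 94 mod 3 = 1 ✓, 94 mod 4 = 2 ✓.

x ≡ 94 (mod 156).


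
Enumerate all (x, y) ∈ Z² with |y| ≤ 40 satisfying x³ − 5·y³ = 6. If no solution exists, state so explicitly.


The equation is x³ - 5y³ = 6. For fixed y, x³ = 5·y³ + 6, so a solution requires the RHS to be a perfect cube.
Strategy: iterate y from -40 to 40, compute RHS = 5·y³ + 6, and check whether it is a (positive or negative) perfect cube.
Check small values of y:
  y = 0: RHS = 6 is not a perfect cube.
  y = 1: RHS = 11 is not a perfect cube.
  y = -1: RHS = 1 = (1)³ ⇒ x = 1 works.
  y = 2: RHS = 46 is not a perfect cube.
  y = -2: RHS = -34 is not a perfect cube.
  y = 3: RHS = 141 is not a perfect cube.
  y = -3: RHS = -129 is not a perfect cube.
Continuing the search up to |y| = 40 finds no further solutions beyond those listed.
Collected solutions: (1, -1).

Solutions (with |y| ≤ 40): (1, -1).


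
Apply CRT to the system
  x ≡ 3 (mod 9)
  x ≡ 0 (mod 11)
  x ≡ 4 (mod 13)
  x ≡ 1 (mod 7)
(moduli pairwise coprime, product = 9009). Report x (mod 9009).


Product of moduli M = 9 · 11 · 13 · 7 = 9009.
Merge one congruence at a time:
  Start: x ≡ 3 (mod 9).
  Combine with x ≡ 0 (mod 11); new modulus lcm = 99.
    Write x = 3 + 9·t and substitute into x ≡ 0 (mod 11): 9·t ≡ 0 − 3 = -3 (mod 11).
    Reduce coefficients mod 11: 9·t ≡ 8 (mod 11).
    The inverse of 9 mod 11 is 5 (since 9·5 = 45 = 4·11 + 1), so t ≡ 5·8 = 40 ≡ 7 (mod 11).
    Then x = 3 + 9·7 = 66, valid modulo lcm(9, 11) = 99: x ≡ 66 (mod 99).
  Combine with x ≡ 4 (mod 13); new modulus lcm = 1287.
    Write x = 66 + 99·t and substitute into x ≡ 4 (mod 13): 99·t ≡ 4 − 66 = -62 (mod 13).
    Reduce coefficients mod 13: 8·t ≡ 3 (mod 13).
    The inverse of 8 mod 13 is 5 (since 8·5 = 40 = 3·13 + 1), so t ≡ 5·3 = 15 ≡ 2 (mod 13).
    Then x = 66 + 99·2 = 264, valid modulo lcm(99, 13) = 1287: x ≡ 264 (mod 1287).
  Combine with x ≡ 1 (mod 7); new modulus lcm = 9009.
    Write x = 264 + 1287·t and substitute into x ≡ 1 (mod 7): 1287·t ≡ 1 − 264 = -263 (mod 7).
    Reduce coefficients mod 7: 6·t ≡ 3 (mod 7).
    The inverse of 6 mod 7 is 6 (since 6·6 = 36 = 5·7 + 1), so t ≡ 6·3 = 18 ≡ 4 (mod 7).
    Then x = 264 + 1287·4 = 5412, valid modulo lcm(1287, 7) = 9009: x ≡ 5412 (mod 9009).
Verify against each original: 5412 mod 9 = 3, 5412 mod 11 = 0, 5412 mod 13 = 4, 5412 mod 7 = 1.

x ≡ 5412 (mod 9009).


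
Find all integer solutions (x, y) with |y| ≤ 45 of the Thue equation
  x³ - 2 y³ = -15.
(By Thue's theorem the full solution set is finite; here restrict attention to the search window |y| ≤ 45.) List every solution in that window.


The equation is x³ - 2y³ = -15. For fixed y, x³ = 2·y³ − 15, so a solution requires the RHS to be a perfect cube.
Strategy: iterate y from -45 to 45, compute RHS = 2·y³ − 15, and check whether it is a (positive or negative) perfect cube.
Check small values of y:
  y = 0: RHS = -15 is not a perfect cube.
  y = 1: RHS = -13 is not a perfect cube.
  y = -1: RHS = -17 is not a perfect cube.
  y = 2: RHS = 1 = (1)³ ⇒ x = 1 works.
  y = -2: RHS = -31 is not a perfect cube.
  y = 3: RHS = 39 is not a perfect cube.
  y = -3: RHS = -69 is not a perfect cube.
Continuing the search up to |y| = 45 finds no further solutions beyond those listed.
Collected solutions: (1, 2).

Solutions (with |y| ≤ 45): (1, 2).


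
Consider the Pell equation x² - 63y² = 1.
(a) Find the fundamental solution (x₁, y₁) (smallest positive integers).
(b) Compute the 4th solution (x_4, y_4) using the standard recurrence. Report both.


Step 1: Find the fundamental solution (x₁, y₁) of x² - 63y² = 1.
  Expand √63 as a continued fraction. a₀ = ⌊√63⌋ = 7; iterate m_{k+1} = d_k·a_k − m_k, d_{k+1} = (63 − m_{k+1}²)/d_k, a_{k+1} = ⌊(a₀ + m_{k+1})/d_{k+1}⌋ (starting m₀ = 0, d₀ = 1), with convergents p_k = a_k·p_{k-1} + p_{k-2}, q_k = a_k·q_{k-1} + q_{k-2} (p₋₁ = 1, q₋₁ = 0):
  k = 0: a₀ = 7; p₀/q₀ = 7/1; p₀² − 63·q₀² = 49 − 63 = -14.
  k = 1: m = 7, d = 14, a = ⌊(7 + 7)/14⌋ = 1; p/q = (1·7 + 1)/(1·1 + 0) = 8/1; p² − 63·q² = 64 − 63 = 1.
  The first convergent with p² − 63·q² = 1 gives the fundamental solution (x₁, y₁) = (8, 1).
Step 2: Apply the recurrence (x_{n+1}, y_{n+1}) = (x₁x_n + 63y₁y_n, x₁y_n + y₁x_n) repeatedly.
  From (x_1, y_1) = (8, 1): x_2 = 8·8 + 63·1·1 = 127; y_2 = 8·1 + 1·8 = 16.
  From (x_2, y_2) = (127, 16): x_3 = 8·127 + 63·1·16 = 2024; y_3 = 8·16 + 1·127 = 255.
  From (x_3, y_3) = (2024, 255): x_4 = 8·2024 + 63·1·255 = 32257; y_4 = 8·255 + 1·2024 = 4064.
Step 3: Verify x_4² - 63·y_4² = 1040514049 - 1040514048 = 1 (should be 1). ✓

(x_1, y_1) = (8, 1); (x_4, y_4) = (32257, 4064).


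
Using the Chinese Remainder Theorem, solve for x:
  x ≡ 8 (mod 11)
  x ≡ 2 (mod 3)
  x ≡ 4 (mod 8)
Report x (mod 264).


Moduli 11, 3, 8 are pairwise coprime; by CRT there is a unique solution modulo M = 11 · 3 · 8 = 264.
Solve pairwise, accumulating the modulus:
  Start with x ≡ 8 (mod 11).
  Combine with x ≡ 2 (mod 3): since gcd(11, 3) = 1, we get a unique residue mod 33.
    Write x = 8 + 11·t and substitute into x ≡ 2 (mod 3): 11·t ≡ 2 − 8 = -6 (mod 3).
    Reduce coefficients mod 3: 2·t ≡ 0 (mod 3).
    The inverse of 2 mod 3 is 2 (since 2·2 = 4 = 1·3 + 1), so t ≡ 2·0 = 0 ≡ 0 (mod 3).
    Then x = 8 + 11·0 = 8, valid modulo lcm(11, 3) = 33: x ≡ 8 (mod 33).
  Combine with x ≡ 4 (mod 8): since gcd(33, 8) = 1, we get a unique residue mod 264.
    Write x = 8 + 33·t and substitute into x ≡ 4 (mod 8): 33·t ≡ 4 − 8 = -4 (mod 8).
    Reduce coefficients mod 8: 1·t ≡ 4 (mod 8).
    So t ≡ 4 (mod 8).
    Then x = 8 + 33·4 = 140, valid modulo lcm(33, 8) = 264: x ≡ 140 (mod 264).
Verify: 140 mod 11 = 8 ✓, 140 mod 3 = 2 ✓, 140 mod 8 = 4 ✓.

x ≡ 140 (mod 264).


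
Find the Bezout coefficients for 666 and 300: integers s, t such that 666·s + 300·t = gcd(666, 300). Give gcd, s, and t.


Euclidean algorithm on (666, 300) — divide until remainder is 0:
  666 = 2 · 300 + 66
  300 = 4 · 66 + 36
  66 = 1 · 36 + 30
  36 = 1 · 30 + 6
  30 = 5 · 6 + 0
gcd(666, 300) = 6.
Track Bezout coefficients alongside the remainders: start with r₀ = 666 = a·1 + b·0 (s = 1, t = 0) and r₁ = 300 = a·0 + b·1 (s = 0, t = 1); each new remainder r_{k+1} = r_{k-1} − q_k·r_k inherits s_{k+1} = s_{k-1} − q_k·s_k, t_{k+1} = t_{k-1} − q_k·t_k, so r_k = a·s_k + b·t_k at every step:
  q = 2: r = 66, s = 1 − 2·0 = 1, t = 0 − 2·1 = -2  (check: 666·1 + 300·(-2) = 66)
  q = 4: r = 36, s = 0 − 4·1 = -4, t = 1 − 4·(-2) = 9  (check: 666·(-4) + 300·9 = 36)
  q = 1: r = 30, s = 1 − 1·(-4) = 5, t = -2 − 1·9 = -11  (check: 666·5 + 300·(-11) = 30)
  q = 1: r = 6, s = -4 − 1·5 = -9, t = 9 − 1·(-11) = 20  (check: 666·(-9) + 300·20 = 6)
The row with r = 6 (the gcd) gives the Bezout coefficients s = -9, t = 20.
Result: 666 · (-9) + 300 · (20) = 6.

gcd(666, 300) = 6; s = -9, t = 20 (check: 666·(-9) + 300·20 = 6).


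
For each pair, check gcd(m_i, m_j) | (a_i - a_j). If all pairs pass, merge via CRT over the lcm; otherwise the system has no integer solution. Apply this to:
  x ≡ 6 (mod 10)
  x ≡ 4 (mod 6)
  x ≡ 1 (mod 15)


Moduli 10, 6, 15 are not pairwise coprime, so CRT works modulo lcm(m_i) when all pairwise compatibility conditions hold.
Pairwise compatibility: gcd(m_i, m_j) must divide a_i - a_j for every pair.
Merge one congruence at a time:
  Start: x ≡ 6 (mod 10).
  Combine with x ≡ 4 (mod 6): gcd(10, 6) = 2; 4 - 6 = -2, which IS divisible by 2, so compatible.
    Write x = 6 + 10·t and substitute into x ≡ 4 (mod 6): 10·t ≡ 4 − 6 = -2 (mod 6).
    Divide the congruence (and modulus) by g = 2: 5·t ≡ -1 (mod 3).
    Reduce coefficients mod 3: 2·t ≡ 2 (mod 3).
    The inverse of 2 mod 3 is 2 (since 2·2 = 4 = 1·3 + 1), so t ≡ 2·2 = 4 ≡ 1 (mod 3).
    Then x = 6 + 10·1 = 16, valid modulo lcm(10, 6) = 30: x ≡ 16 (mod 30).
  Combine with x ≡ 1 (mod 15): gcd(30, 15) = 15; 1 - 16 = -15, which IS divisible by 15, so compatible.
    Write x = 16 + 30·t and substitute into x ≡ 1 (mod 15): 30·t ≡ 1 − 16 = -15 (mod 15).
    Divide the congruence (and modulus) by g = 15: 2·t ≡ -1 (mod 1).
    Modulo 1 every t works; take t = 0.
    Then x = 16 + 30·0 = 16, valid modulo lcm(30, 15) = 30: x ≡ 16 (mod 30).
Verify: 16 mod 10 = 6, 16 mod 6 = 4, 16 mod 15 = 1.

x ≡ 16 (mod 30).


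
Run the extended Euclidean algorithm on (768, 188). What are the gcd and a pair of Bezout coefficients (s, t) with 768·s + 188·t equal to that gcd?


Euclidean algorithm on (768, 188) — divide until remainder is 0:
  768 = 4 · 188 + 16
  188 = 11 · 16 + 12
  16 = 1 · 12 + 4
  12 = 3 · 4 + 0
gcd(768, 188) = 4.
Track Bezout coefficients alongside the remainders: start with r₀ = 768 = a·1 + b·0 (s = 1, t = 0) and r₁ = 188 = a·0 + b·1 (s = 0, t = 1); each new remainder r_{k+1} = r_{k-1} − q_k·r_k inherits s_{k+1} = s_{k-1} − q_k·s_k, t_{k+1} = t_{k-1} − q_k·t_k, so r_k = a·s_k + b·t_k at every step:
  q = 4: r = 16, s = 1 − 4·0 = 1, t = 0 − 4·1 = -4  (check: 768·1 + 188·(-4) = 16)
  q = 11: r = 12, s = 0 − 11·1 = -11, t = 1 − 11·(-4) = 45  (check: 768·(-11) + 188·45 = 12)
  q = 1: r = 4, s = 1 − 1·(-11) = 12, t = -4 − 1·45 = -49  (check: 768·12 + 188·(-49) = 4)
The row with r = 4 (the gcd) gives the Bezout coefficients s = 12, t = -49.
Result: 768 · (12) + 188 · (-49) = 4.

gcd(768, 188) = 4; s = 12, t = -49 (check: 768·12 + 188·(-49) = 4).


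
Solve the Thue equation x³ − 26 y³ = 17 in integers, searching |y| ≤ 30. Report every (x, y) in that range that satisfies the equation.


The equation is x³ - 26y³ = 17. For fixed y, x³ = 26·y³ + 17, so a solution requires the RHS to be a perfect cube.
Strategy: iterate y from -30 to 30, compute RHS = 26·y³ + 17, and check whether it is a (positive or negative) perfect cube.
Check small values of y:
  y = 0: RHS = 17 is not a perfect cube.
  y = 1: RHS = 43 is not a perfect cube.
  y = -1: RHS = -9 is not a perfect cube.
  y = 2: RHS = 225 is not a perfect cube.
  y = -2: RHS = -191 is not a perfect cube.
  y = 3: RHS = 719 is not a perfect cube.
  y = -3: RHS = -685 is not a perfect cube.
Continuing the search up to |y| = 30 finds no solutions either.
No (x, y) in the scanned range satisfies the equation.

No integer solutions with |y| ≤ 30.


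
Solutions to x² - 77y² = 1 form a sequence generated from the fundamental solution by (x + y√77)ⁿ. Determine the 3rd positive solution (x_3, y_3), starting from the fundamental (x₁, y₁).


Step 1: Find the fundamental solution (x₁, y₁) of x² - 77y² = 1.
  Expand √77 as a continued fraction. a₀ = ⌊√77⌋ = 8; iterate m_{k+1} = d_k·a_k − m_k, d_{k+1} = (77 − m_{k+1}²)/d_k, a_{k+1} = ⌊(a₀ + m_{k+1})/d_{k+1}⌋ (starting m₀ = 0, d₀ = 1), with convergents p_k = a_k·p_{k-1} + p_{k-2}, q_k = a_k·q_{k-1} + q_{k-2} (p₋₁ = 1, q₋₁ = 0):
  k = 0: a₀ = 8; p₀/q₀ = 8/1; p₀² − 77·q₀² = 64 − 77 = -13.
  k = 1: m = 8, d = 13, a = ⌊(8 + 8)/13⌋ = 1; p/q = (1·8 + 1)/(1·1 + 0) = 9/1; p² − 77·q² = 81 − 77 = 4.
  k = 2: m = 5, d = 4, a = ⌊(8 + 5)/4⌋ = 3; p/q = (3·9 + 8)/(3·1 + 1) = 35/4; p² − 77·q² = 1225 − 1232 = -7.
  k = 3: m = 7, d = 7, a = ⌊(8 + 7)/7⌋ = 2; p/q = (2·35 + 9)/(2·4 + 1) = 79/9; p² − 77·q² = 6241 − 6237 = 4.
  k = 4: m = 7, d = 4, a = ⌊(8 + 7)/4⌋ = 3; p/q = (3·79 + 35)/(3·9 + 4) = 272/31; p² − 77·q² = 73984 − 73997 = -13.
  k = 5: m = 5, d = 13, a = ⌊(8 + 5)/13⌋ = 1; p/q = (1·272 + 79)/(1·31 + 9) = 351/40; p² − 77·q² = 123201 − 123200 = 1.
  The first convergent with p² − 77·q² = 1 gives the fundamental solution (x₁, y₁) = (351, 40).
Step 2: Apply the recurrence (x_{n+1}, y_{n+1}) = (x₁x_n + 77y₁y_n, x₁y_n + y₁x_n) repeatedly.
  From (x_1, y_1) = (351, 40): x_2 = 351·351 + 77·40·40 = 246401; y_2 = 351·40 + 40·351 = 28080.
  From (x_2, y_2) = (246401, 28080): x_3 = 351·246401 + 77·40·28080 = 172973151; y_3 = 351·28080 + 40·246401 = 19712120.
Step 3: Verify x_3² - 77·y_3² = 29919710966868801 - 29919710966868800 = 1 (should be 1). ✓

(x_1, y_1) = (351, 40); (x_3, y_3) = (172973151, 19712120).


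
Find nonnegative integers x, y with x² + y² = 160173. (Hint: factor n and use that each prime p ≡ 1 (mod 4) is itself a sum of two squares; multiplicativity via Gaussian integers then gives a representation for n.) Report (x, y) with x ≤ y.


Step 1: Factor n = 160173 = 3^2 · 13 · 37^2.
Step 2: Check the mod-4 condition on each prime factor: 3 ≡ 3 (mod 4), exponent 2 (must be even); 13 ≡ 1 (mod 4), exponent 1; 37 ≡ 1 (mod 4), exponent 2.
All primes ≡ 3 (mod 4) appear to even exponent (or don't appear), so by the two-squares theorem n IS expressible as a sum of two squares.
Step 3: Build a representation. Group n = k² · m with k = 3 and m = 13 · 37 · 37 = 17797 (a product of primes ≡ 1 (mod 4)); a representation of m scales to one of n via (k·x)² + (k·y)² = k²(x² + y²). Each prime p ≡ 1 (mod 4) is itself a sum of two squares; find a² by testing p − a² for a perfect square:
  13: 13 − 1² = 12, 13 − 2² = 9 = 3² ⇒ 13 = 2² + 3².
  37: 37 − 1² = 36 = 6² ⇒ 37 = 1² + 6².
  Combine using the Brahmagupta–Fibonacci identity (a² + b²)(c² + d²) = (ac − bd)² + (ad + bc)² = (ac + bd)² + (ad − bc)²:
  13 · 37 = 481: from (2² + 3²)(1² + 6²), take (2·1 − 3·6, 2·6 + 3·1) = (2 − 18, 12 + 3) = (-16, 15); dropping signs (only squares matter) gives (16, 15); check 16² + 15² = 256 + 225 = 481 ✓.
  481 · 37 = 17797: from (16² + 15²)(1² + 6²), take (16·1 − 15·6, 16·6 + 15·1) = (16 − 90, 96 + 15) = (-74, 111); dropping signs (only squares matter) gives (74, 111); check 74² + 111² = 5476 + 12321 = 17797 ✓.
  Scale by k = 3: (3·74, 3·111) = (222, 333).
Step 4: Order so x ≤ y and verify: 222² + 333² = 49284 + 110889 = 160173 = n. ✓

n = 160173 = 222² + 333² (one valid representation with x ≤ y).


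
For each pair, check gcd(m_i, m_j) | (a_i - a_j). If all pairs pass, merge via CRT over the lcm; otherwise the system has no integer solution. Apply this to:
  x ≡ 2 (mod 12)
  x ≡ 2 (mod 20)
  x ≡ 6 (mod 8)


Moduli 12, 20, 8 are not pairwise coprime, so CRT works modulo lcm(m_i) when all pairwise compatibility conditions hold.
Pairwise compatibility: gcd(m_i, m_j) must divide a_i - a_j for every pair.
Merge one congruence at a time:
  Start: x ≡ 2 (mod 12).
  Combine with x ≡ 2 (mod 20): gcd(12, 20) = 4; 2 - 2 = 0, which IS divisible by 4, so compatible.
    Write x = 2 + 12·t and substitute into x ≡ 2 (mod 20): 12·t ≡ 2 − 2 = 0 (mod 20).
    Divide the congruence (and modulus) by g = 4: 3·t ≡ 0 (mod 5).
    The inverse of 3 mod 5 is 2 (since 3·2 = 6 = 1·5 + 1), so t ≡ 2·0 = 0 ≡ 0 (mod 5).
    Then x = 2 + 12·0 = 2, valid modulo lcm(12, 20) = 60: x ≡ 2 (mod 60).
  Combine with x ≡ 6 (mod 8): gcd(60, 8) = 4; 6 - 2 = 4, which IS divisible by 4, so compatible.
    Write x = 2 + 60·t and substitute into x ≡ 6 (mod 8): 60·t ≡ 6 − 2 = 4 (mod 8).
    Divide the congruence (and modulus) by g = 4: 15·t ≡ 1 (mod 2).
    Reduce coefficients mod 2: 1·t ≡ 1 (mod 2).
    So t ≡ 1 (mod 2).
    Then x = 2 + 60·1 = 62, valid modulo lcm(60, 8) = 120: x ≡ 62 (mod 120).
Verify: 62 mod 12 = 2, 62 mod 20 = 2, 62 mod 8 = 6.

x ≡ 62 (mod 120).


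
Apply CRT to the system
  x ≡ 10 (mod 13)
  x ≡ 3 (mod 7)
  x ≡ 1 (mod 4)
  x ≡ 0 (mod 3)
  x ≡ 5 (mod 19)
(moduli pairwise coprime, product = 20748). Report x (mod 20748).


Product of moduli M = 13 · 7 · 4 · 3 · 19 = 20748.
Merge one congruence at a time:
  Start: x ≡ 10 (mod 13).
  Combine with x ≡ 3 (mod 7); new modulus lcm = 91.
    Write x = 10 + 13·t and substitute into x ≡ 3 (mod 7): 13·t ≡ 3 − 10 = -7 (mod 7).
    Reduce coefficients mod 7: 6·t ≡ 0 (mod 7).
    The inverse of 6 mod 7 is 6 (since 6·6 = 36 = 5·7 + 1), so t ≡ 6·0 = 0 ≡ 0 (mod 7).
    Then x = 10 + 13·0 = 10, valid modulo lcm(13, 7) = 91: x ≡ 10 (mod 91).
  Combine with x ≡ 1 (mod 4); new modulus lcm = 364.
    Write x = 10 + 91·t and substitute into x ≡ 1 (mod 4): 91·t ≡ 1 − 10 = -9 (mod 4).
    Reduce coefficients mod 4: 3·t ≡ 3 (mod 4).
    The inverse of 3 mod 4 is 3 (since 3·3 = 9 = 2·4 + 1), so t ≡ 3·3 = 9 ≡ 1 (mod 4).
    Then x = 10 + 91·1 = 101, valid modulo lcm(91, 4) = 364: x ≡ 101 (mod 364).
  Combine with x ≡ 0 (mod 3); new modulus lcm = 1092.
    Write x = 101 + 364·t and substitute into x ≡ 0 (mod 3): 364·t ≡ 0 − 101 = -101 (mod 3).
    Reduce coefficients mod 3: 1·t ≡ 1 (mod 3).
    So t ≡ 1 (mod 3).
    Then x = 101 + 364·1 = 465, valid modulo lcm(364, 3) = 1092: x ≡ 465 (mod 1092).
  Combine with x ≡ 5 (mod 19); new modulus lcm = 20748.
    Write x = 465 + 1092·t and substitute into x ≡ 5 (mod 19): 1092·t ≡ 5 − 465 = -460 (mod 19).
    Reduce coefficients mod 19: 9·t ≡ 15 (mod 19).
    The inverse of 9 mod 19 is 17 (since 9·17 = 153 = 8·19 + 1), so t ≡ 17·15 = 255 ≡ 8 (mod 19).
    Then x = 465 + 1092·8 = 9201, valid modulo lcm(1092, 19) = 20748: x ≡ 9201 (mod 20748).
Verify against each original: 9201 mod 13 = 10, 9201 mod 7 = 3, 9201 mod 4 = 1, 9201 mod 3 = 0, 9201 mod 19 = 5.

x ≡ 9201 (mod 20748).


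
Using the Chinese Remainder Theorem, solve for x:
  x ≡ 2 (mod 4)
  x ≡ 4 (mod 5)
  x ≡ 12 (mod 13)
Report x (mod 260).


Moduli 4, 5, 13 are pairwise coprime; by CRT there is a unique solution modulo M = 4 · 5 · 13 = 260.
Solve pairwise, accumulating the modulus:
  Start with x ≡ 2 (mod 4).
  Combine with x ≡ 4 (mod 5): since gcd(4, 5) = 1, we get a unique residue mod 20.
    Write x = 2 + 4·t and substitute into x ≡ 4 (mod 5): 4·t ≡ 4 − 2 = 2 (mod 5).
    The inverse of 4 mod 5 is 4 (since 4·4 = 16 = 3·5 + 1), so t ≡ 4·2 = 8 ≡ 3 (mod 5).
    Then x = 2 + 4·3 = 14, valid modulo lcm(4, 5) = 20: x ≡ 14 (mod 20).
  Combine with x ≡ 12 (mod 13): since gcd(20, 13) = 1, we get a unique residue mod 260.
    Write x = 14 + 20·t and substitute into x ≡ 12 (mod 13): 20·t ≡ 12 − 14 = -2 (mod 13).
    Reduce coefficients mod 13: 7·t ≡ 11 (mod 13).
    The inverse of 7 mod 13 is 2 (since 7·2 = 14 = 1·13 + 1), so t ≡ 2·11 = 22 ≡ 9 (mod 13).
    Then x = 14 + 20·9 = 194, valid modulo lcm(20, 13) = 260: x ≡ 194 (mod 260).
Verify: 194 mod 4 = 2 ✓, 194 mod 5 = 4 ✓, 194 mod 13 = 12 ✓.

x ≡ 194 (mod 260).
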